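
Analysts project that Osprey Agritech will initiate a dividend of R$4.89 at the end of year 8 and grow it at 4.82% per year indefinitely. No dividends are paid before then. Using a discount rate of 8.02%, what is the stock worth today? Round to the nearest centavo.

Deferred-dividend DDM. At t=7 the remaining stream is a growing perpetuity with first payment D_8 = 4.89.
V_7 = D_8/(r−g) = 4.89/(0.0802−0.0482) = 152.8125
P₀ = V_7/(1+r)^7 = 152.8125/(1+0.0802)^7 = 89.0491

R$89.05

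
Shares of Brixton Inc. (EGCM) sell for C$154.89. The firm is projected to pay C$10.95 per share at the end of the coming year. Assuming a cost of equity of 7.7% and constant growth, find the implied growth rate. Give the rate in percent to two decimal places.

From P₀ = D₁/(r − g), the implied growth is g = r − D₁/P₀.
g = 0.077 − 10.95/154.89 = 0.077 − 0.07070 = 0.00630

0.63%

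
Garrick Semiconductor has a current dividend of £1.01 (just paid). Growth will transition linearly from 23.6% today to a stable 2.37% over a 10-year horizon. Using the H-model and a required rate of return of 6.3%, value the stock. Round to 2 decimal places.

H-model: P₀ = D₀[(1+g_L) + H(g_S−g_L)]/(r−g_L), with H = 10/2 = 5.
P₀ = 1.01 × [(1+0.0237) + 5×(0.236−0.0237)] / (0.063−0.0237)
   = 1.01 × 2.0852 / 0.0393 = 53.5891

£53.59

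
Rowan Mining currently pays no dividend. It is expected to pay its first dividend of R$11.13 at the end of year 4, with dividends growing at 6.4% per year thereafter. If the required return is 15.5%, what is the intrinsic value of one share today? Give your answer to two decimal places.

Deferred-dividend DDM. At t=3 the remaining stream is a growing perpetuity with first payment D_4 = 11.13.
V_3 = D_4/(r−g) = 11.13/(0.155−0.064) = 122.3077
P₀ = V_3/(1+r)^3 = 122.3077/(1+0.155)^3 = 79.3794

R$79.38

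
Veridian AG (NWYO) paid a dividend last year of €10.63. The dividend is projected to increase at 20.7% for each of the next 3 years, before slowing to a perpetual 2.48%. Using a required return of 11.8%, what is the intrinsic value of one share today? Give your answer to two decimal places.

Two-stage DDM. Project D₁…D_3 at 0.207, terminal growth 0.0248, discount at r = 0.118.
D_1 = 12.8304
D_2 = 15.4863
D_3 = 18.6920
Terminal value at t=3: TV = D_4/(r−g) = 19.1555/(0.118−0.0248) = 205.5314
P₀ = 12.8304/(1+0.118)^1 + 15.4863/(1+0.118)^2 + 18.6920/(1+0.118)^3 + 205.5314/(1+0.118)^3 = 184.3219

€184.32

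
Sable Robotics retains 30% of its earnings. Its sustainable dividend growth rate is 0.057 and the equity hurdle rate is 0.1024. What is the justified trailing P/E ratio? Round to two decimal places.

16.30

Payout ratio b = 1 − 0.30 = 0.70.
Justified trailing P/E = b(1+g)/(r−g) = 0.70×(1+0.057)/(0.1024−0.057) = 16.2974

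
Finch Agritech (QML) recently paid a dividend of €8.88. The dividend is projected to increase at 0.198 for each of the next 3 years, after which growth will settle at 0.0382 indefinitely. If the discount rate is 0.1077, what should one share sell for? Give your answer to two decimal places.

Two-stage DDM. Project D₁…D_3 at 0.198, terminal growth 0.0382, discount at r = 0.1077.
D_1 = 10.6382
D_2 = 12.7446
D_3 = 15.2680
Terminal value at t=3: TV = D_4/(r−g) = 15.8513/(0.1077−0.0382) = 228.0760
P₀ = 10.6382/(1+0.1077)^1 + 12.7446/(1+0.1077)^2 + 15.2680/(1+0.1077)^3 + 228.0760/(1+0.1077)^3 = 199.0325

€199.03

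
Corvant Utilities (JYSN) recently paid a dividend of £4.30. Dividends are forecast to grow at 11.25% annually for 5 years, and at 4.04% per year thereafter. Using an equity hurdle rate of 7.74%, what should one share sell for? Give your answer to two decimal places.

Two-stage DDM. Project D₁…D_5 at 0.1125, terminal growth 0.0404, discount at r = 0.0774.
D_1 = 4.7838
D_2 = 5.3219
D_3 = 5.9206
D_4 = 6.5867
D_5 = 7.3277
Terminal value at t=5: TV = D_6/(r−g) = 7.6238/(0.0774−0.0404) = 206.0474
P₀ = 4.7838/(1+0.0774)^1 + 5.3219/(1+0.0774)^2 + 5.9206/(1+0.0774)^3 + 6.5867/(1+0.0774)^4 + 7.3277/(1+0.0774)^5 + 206.0474/(1+0.0774)^5 = 165.6275

£165.63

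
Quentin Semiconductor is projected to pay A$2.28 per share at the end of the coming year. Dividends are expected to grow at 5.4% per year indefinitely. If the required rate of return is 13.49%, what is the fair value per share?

A$28.18

Gordon growth model: P₀ = D₁/(r − g), with D₁ = 2.28 given directly.
P₀ = 2.2800 / (0.1349 − 0.054) = 2.2800 / 0.0809 = 28.1829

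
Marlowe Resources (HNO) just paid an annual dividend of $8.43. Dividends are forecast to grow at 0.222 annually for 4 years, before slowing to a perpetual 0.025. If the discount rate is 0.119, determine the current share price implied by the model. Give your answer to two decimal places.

$172.96

Two-stage DDM. Project D₁…D_4 at 0.222, terminal growth 0.025, discount at r = 0.119.
D_1 = 10.3015
D_2 = 12.5884
D_3 = 15.3830
D_4 = 18.7980
Terminal value at t=4: TV = D_5/(r−g) = 19.2680/(0.119−0.025) = 204.9785
P₀ = 10.3015/(1+0.119)^1 + 12.5884/(1+0.119)^2 + 15.3830/(1+0.119)^3 + 18.7980/(1+0.119)^4 + 204.9785/(1+0.119)^4 = 172.9611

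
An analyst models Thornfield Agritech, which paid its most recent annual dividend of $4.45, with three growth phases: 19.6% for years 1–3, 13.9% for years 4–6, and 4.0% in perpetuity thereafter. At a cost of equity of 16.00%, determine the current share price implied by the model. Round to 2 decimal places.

Three-stage DDM. Project D₁…D_6; terminal Gordon value at t=6 with g = 0.04; discount at r = 0.16.
D_1 = 5.3222
D_2 = 6.3654
D_3 = 7.6130
D_4 = 8.6712
D_5 = 9.8765
D_6 = 11.2493
TV_6 = 11.6993/(0.16−0.04) = 97.4938
P₀ = Σ Dₜ/(1+r)ᵗ + TV_6/(1+r)^6 = 68.3199

$68.32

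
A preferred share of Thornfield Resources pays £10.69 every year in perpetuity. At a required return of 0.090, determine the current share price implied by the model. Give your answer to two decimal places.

Zero-growth DDM (perpetuity): P₀ = D/r = 10.69 / 0.09 = 118.7778

£118.78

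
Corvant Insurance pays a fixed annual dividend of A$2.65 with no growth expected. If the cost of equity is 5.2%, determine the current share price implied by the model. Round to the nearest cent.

A$50.96

Zero-growth DDM (perpetuity): P₀ = D/r = 2.65 / 0.052 = 50.9615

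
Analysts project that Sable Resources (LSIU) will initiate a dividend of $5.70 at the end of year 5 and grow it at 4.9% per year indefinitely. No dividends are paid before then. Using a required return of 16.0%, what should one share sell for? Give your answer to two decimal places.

Deferred-dividend DDM. At t=4 the remaining stream is a growing perpetuity with first payment D_5 = 5.70.
V_4 = D_5/(r−g) = 5.70/(0.16−0.049) = 51.3514
P₀ = V_4/(1+r)^4 = 51.3514/(1+0.16)^4 = 28.3609

$28.36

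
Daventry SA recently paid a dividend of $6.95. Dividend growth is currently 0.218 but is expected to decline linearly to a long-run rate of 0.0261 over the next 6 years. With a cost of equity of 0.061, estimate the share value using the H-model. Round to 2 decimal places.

H-model: P₀ = D₀[(1+g_L) + H(g_S−g_L)]/(r−g_L), with H = 6/2 = 3.
P₀ = 6.95 × [(1+0.0261) + 3×(0.218−0.0261)] / (0.061−0.0261)
   = 6.95 × 1.6018 / 0.0349 = 318.9831

$318.98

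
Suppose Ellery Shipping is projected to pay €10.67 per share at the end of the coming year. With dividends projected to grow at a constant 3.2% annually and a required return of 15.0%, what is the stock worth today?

Gordon growth model: P₀ = D₁/(r − g), with D₁ = 10.67 given directly.
P₀ = 10.6700 / (0.15 − 0.032) = 10.6700 / 0.118 = 90.4237

€90.42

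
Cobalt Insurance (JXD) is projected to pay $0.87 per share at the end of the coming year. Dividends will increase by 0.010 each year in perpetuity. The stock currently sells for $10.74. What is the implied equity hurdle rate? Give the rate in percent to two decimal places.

9.10%

Rearranging the constant-growth DDM: r = D₁/P₀ + g.
r = 0.8700 / 10.74 + 0.01 = 0.08101 + 0.01 = 0.09101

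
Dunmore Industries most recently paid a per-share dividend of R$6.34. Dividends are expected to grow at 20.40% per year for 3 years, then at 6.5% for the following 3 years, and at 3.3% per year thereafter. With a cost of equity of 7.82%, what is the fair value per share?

R$244.09

Three-stage DDM. Project D₁…D_6; terminal Gordon value at t=6 with g = 0.033; discount at r = 0.0782.
D_1 = 7.6334
D_2 = 9.1906
D_3 = 11.0654
D_4 = 11.7847
D_5 = 12.5507
D_6 = 13.3665
TV_6 = 13.8076/(0.0782−0.033) = 305.4776
P₀ = Σ Dₜ/(1+r)ᵗ + TV_6/(1+r)^6 = 244.0940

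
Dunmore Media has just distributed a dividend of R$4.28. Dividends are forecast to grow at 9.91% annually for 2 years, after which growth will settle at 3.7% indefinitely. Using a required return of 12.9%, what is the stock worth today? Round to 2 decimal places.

Two-stage DDM. Project D₁…D_2 at 0.0991, terminal growth 0.037, discount at r = 0.129.
D_1 = 4.7041
D_2 = 5.1703
Terminal value at t=2: TV = D_3/(r−g) = 5.3616/(0.129−0.037) = 58.2786
P₀ = 4.7041/(1+0.129)^1 + 5.1703/(1+0.129)^2 + 58.2786/(1+0.129)^2 = 53.9445

R$53.94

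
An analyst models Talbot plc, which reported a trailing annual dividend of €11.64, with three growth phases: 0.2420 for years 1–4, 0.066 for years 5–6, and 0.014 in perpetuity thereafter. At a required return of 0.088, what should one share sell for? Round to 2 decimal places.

Three-stage DDM. Project D₁…D_6; terminal Gordon value at t=6 with g = 0.014; discount at r = 0.088.
D_1 = 14.4569
D_2 = 17.9554
D_3 = 22.3007
D_4 = 27.6974
D_5 = 29.5255
D_6 = 31.4741
TV_6 = 31.9148/(0.088−0.014) = 431.2807
P₀ = Σ Dₜ/(1+r)ᵗ + TV_6/(1+r)^6 = 363.8869

€363.89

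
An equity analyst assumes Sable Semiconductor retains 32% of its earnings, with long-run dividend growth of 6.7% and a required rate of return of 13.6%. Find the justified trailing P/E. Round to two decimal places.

10.52

Payout ratio b = 1 − 0.32 = 0.68.
Justified trailing P/E = b(1+g)/(r−g) = 0.68×(1+0.067)/(0.136−0.067) = 10.5154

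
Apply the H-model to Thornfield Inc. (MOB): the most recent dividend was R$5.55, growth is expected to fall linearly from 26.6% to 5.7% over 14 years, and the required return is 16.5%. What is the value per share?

H-model: P₀ = D₀[(1+g_L) + H(g_S−g_L)]/(r−g_L), with H = 14/2 = 7.
P₀ = 5.55 × [(1+0.057) + 7×(0.266−0.057)] / (0.165−0.057)
   = 5.55 × 2.5200 / 0.108 = 129.5000

R$129.50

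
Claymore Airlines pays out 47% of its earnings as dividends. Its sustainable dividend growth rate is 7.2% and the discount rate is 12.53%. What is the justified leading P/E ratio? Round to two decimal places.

Justified leading P/E = b/(r−g) = 0.47/(0.1253−0.072) = 8.8180

8.82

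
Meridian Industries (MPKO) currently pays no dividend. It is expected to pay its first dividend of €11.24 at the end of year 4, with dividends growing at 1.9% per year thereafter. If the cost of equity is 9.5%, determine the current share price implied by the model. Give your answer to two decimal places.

Deferred-dividend DDM. At t=3 the remaining stream is a growing perpetuity with first payment D_4 = 11.24.
V_3 = D_4/(r−g) = 11.24/(0.095−0.019) = 147.8947
P₀ = V_3/(1+r)^3 = 147.8947/(1+0.095)^3 = 112.6446

€112.64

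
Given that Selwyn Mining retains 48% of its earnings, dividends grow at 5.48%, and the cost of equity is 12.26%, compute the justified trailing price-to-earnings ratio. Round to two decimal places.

8.09

Payout ratio b = 1 − 0.48 = 0.52.
Justified trailing P/E = b(1+g)/(r−g) = 0.52×(1+0.0548)/(0.1226−0.0548) = 8.0899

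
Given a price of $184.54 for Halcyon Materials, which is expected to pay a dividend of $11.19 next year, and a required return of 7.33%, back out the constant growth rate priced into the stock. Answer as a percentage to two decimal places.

From P₀ = D₁/(r − g), the implied growth is g = r − D₁/P₀.
g = 0.0733 − 11.19/184.54 = 0.0733 − 0.06064 = 0.01266

1.27%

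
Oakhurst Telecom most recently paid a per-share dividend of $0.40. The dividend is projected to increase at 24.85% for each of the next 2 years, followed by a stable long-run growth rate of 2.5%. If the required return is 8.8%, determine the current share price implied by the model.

$9.56

Two-stage DDM. Project D₁…D_2 at 0.2485, terminal growth 0.025, discount at r = 0.088.
D_1 = 0.4994
D_2 = 0.6235
Terminal value at t=2: TV = D_3/(r−g) = 0.6391/(0.088−0.025) = 10.1443
P₀ = 0.4994/(1+0.088)^1 + 0.6235/(1+0.088)^2 + 10.1443/(1+0.088)^2 = 9.5554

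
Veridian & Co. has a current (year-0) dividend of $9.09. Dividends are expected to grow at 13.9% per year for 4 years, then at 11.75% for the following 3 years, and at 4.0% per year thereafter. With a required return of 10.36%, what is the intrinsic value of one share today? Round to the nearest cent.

$246.20

Three-stage DDM. Project D₁…D_7; terminal Gordon value at t=7 with g = 0.04; discount at r = 0.1036.
D_1 = 10.3535
D_2 = 11.7926
D_3 = 13.4318
D_4 = 15.2988
D_5 = 17.0965
D_6 = 19.1053
D_7 = 21.3502
TV_7 = 22.2042/(0.1036−0.04) = 349.1223
P₀ = Σ Dₜ/(1+r)ᵗ + TV_7/(1+r)^7 = 246.2016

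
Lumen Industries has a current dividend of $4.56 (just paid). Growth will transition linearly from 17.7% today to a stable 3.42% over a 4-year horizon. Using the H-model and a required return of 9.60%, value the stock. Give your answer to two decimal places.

$97.38

H-model: P₀ = D₀[(1+g_L) + H(g_S−g_L)]/(r−g_L), with H = 4/2 = 2.
P₀ = 4.56 × [(1+0.0342) + 2×(0.177−0.0342)] / (0.096−0.0342)
   = 4.56 × 1.3198 / 0.0618 = 97.3833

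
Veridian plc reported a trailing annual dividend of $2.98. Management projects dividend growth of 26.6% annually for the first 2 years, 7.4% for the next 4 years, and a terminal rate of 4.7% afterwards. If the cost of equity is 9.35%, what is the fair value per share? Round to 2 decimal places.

Three-stage DDM. Project D₁…D_6; terminal Gordon value at t=6 with g = 0.047; discount at r = 0.0935.
D_1 = 3.7727
D_2 = 4.7762
D_3 = 5.1297
D_4 = 5.5092
D_5 = 5.9169
D_6 = 6.3548
TV_6 = 6.6535/(0.0935−0.047) = 143.0851
P₀ = Σ Dₜ/(1+r)ᵗ + TV_6/(1+r)^6 = 106.4137

$106.41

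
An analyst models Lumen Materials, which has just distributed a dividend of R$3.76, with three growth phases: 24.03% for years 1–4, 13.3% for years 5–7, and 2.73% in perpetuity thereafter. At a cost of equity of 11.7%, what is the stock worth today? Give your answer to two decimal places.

Three-stage DDM. Project D₁…D_7; terminal Gordon value at t=7 with g = 0.0273; discount at r = 0.117.
D_1 = 4.6635
D_2 = 5.7842
D_3 = 7.1741
D_4 = 8.8980
D_5 = 10.0815
D_6 = 11.4223
D_7 = 12.9415
TV_7 = 13.2948/(0.117−0.0273) = 148.2141
P₀ = Σ Dₜ/(1+r)ᵗ + TV_7/(1+r)^7 = 105.6332

R$105.63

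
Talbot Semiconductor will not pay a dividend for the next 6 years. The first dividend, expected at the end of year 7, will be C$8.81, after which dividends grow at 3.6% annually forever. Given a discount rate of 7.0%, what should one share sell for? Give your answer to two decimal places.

Deferred-dividend DDM. At t=6 the remaining stream is a growing perpetuity with first payment D_7 = 8.81.
V_6 = D_7/(r−g) = 8.81/(0.07−0.036) = 259.1176
P₀ = V_6/(1+r)^6 = 259.1176/(1+0.07)^6 = 172.6610

C$172.66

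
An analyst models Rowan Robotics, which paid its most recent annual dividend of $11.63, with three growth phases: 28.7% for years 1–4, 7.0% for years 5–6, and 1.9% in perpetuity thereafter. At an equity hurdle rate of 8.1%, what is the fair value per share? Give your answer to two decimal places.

$495.61

Three-stage DDM. Project D₁…D_6; terminal Gordon value at t=6 with g = 0.019; discount at r = 0.081.
D_1 = 14.9678
D_2 = 19.2636
D_3 = 24.7922
D_4 = 31.9076
D_5 = 34.1411
D_6 = 36.5310
TV_6 = 37.2251/(0.081−0.019) = 600.4045
P₀ = Σ Dₜ/(1+r)ᵗ + TV_6/(1+r)^6 = 495.6071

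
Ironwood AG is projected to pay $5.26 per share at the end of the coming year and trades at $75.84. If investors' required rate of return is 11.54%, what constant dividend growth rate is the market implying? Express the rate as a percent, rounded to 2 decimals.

From P₀ = D₁/(r − g), the implied growth is g = r − D₁/P₀.
g = 0.1154 − 5.26/75.84 = 0.1154 − 0.06936 = 0.04604

4.60%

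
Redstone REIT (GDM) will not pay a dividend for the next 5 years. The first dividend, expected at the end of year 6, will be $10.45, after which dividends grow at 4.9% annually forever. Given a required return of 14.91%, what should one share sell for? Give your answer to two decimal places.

$52.11

Deferred-dividend DDM. At t=5 the remaining stream is a growing perpetuity with first payment D_6 = 10.45.
V_5 = D_6/(r−g) = 10.45/(0.1491−0.049) = 104.3956
P₀ = V_5/(1+r)^5 = 104.3956/(1+0.1491)^5 = 52.1066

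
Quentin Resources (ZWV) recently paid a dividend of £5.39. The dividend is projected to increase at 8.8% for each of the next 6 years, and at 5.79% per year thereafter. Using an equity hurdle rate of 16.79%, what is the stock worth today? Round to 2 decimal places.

£59.30

Two-stage DDM. Project D₁…D_6 at 0.088, terminal growth 0.0579, discount at r = 0.1679.
D_1 = 5.8643
D_2 = 6.3804
D_3 = 6.9419
D_4 = 7.5527
D_5 = 8.2174
D_6 = 8.9405
Terminal value at t=6: TV = D_7/(r−g) = 9.4582/(0.1679−0.0579) = 85.9833
P₀ = 5.8643/(1+0.1679)^1 + 6.3804/(1+0.1679)^2 + 6.9419/(1+0.1679)^3 + 7.5527/(1+0.1679)^4 + 8.2174/(1+0.1679)^5 + 8.9405/(1+0.1679)^6 + 85.9833/(1+0.1679)^6 = 59.3041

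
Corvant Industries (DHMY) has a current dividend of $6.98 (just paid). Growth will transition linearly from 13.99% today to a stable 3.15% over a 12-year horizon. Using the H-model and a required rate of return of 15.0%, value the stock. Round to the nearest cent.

$99.07

H-model: P₀ = D₀[(1+g_L) + H(g_S−g_L)]/(r−g_L), with H = 12/2 = 6.
P₀ = 6.98 × [(1+0.0315) + 6×(0.1399−0.0315)] / (0.15−0.0315)
   = 6.98 × 1.6819 / 0.1185 = 99.0689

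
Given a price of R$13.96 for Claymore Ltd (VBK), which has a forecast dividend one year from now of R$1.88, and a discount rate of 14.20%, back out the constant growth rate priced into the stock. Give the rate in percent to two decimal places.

0.73%

From P₀ = D₁/(r − g), the implied growth is g = r − D₁/P₀.
g = 0.142 − 1.88/13.96 = 0.142 − 0.13467 = 0.00733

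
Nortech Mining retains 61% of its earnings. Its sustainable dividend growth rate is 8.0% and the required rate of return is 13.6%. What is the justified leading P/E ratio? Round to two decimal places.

6.96

Payout ratio b = 1 − 0.61 = 0.39.
Justified leading P/E = b/(r−g) = 0.39/(0.136−0.08) = 6.9643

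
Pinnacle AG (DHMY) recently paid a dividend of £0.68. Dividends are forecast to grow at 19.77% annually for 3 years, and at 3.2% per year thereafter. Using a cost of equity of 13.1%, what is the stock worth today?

Two-stage DDM. Project D₁…D_3 at 0.1977, terminal growth 0.032, discount at r = 0.131.
D_1 = 0.8144
D_2 = 0.9754
D_3 = 1.1683
Terminal value at t=3: TV = D_4/(r−g) = 1.2057/(0.131−0.032) = 12.1786
P₀ = 0.8144/(1+0.131)^1 + 0.9754/(1+0.131)^2 + 1.1683/(1+0.131)^3 + 12.1786/(1+0.131)^3 = 10.7082

£10.71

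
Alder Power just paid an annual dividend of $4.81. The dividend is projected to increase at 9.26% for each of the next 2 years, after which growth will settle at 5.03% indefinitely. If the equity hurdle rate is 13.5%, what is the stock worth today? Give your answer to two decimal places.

Two-stage DDM. Project D₁…D_2 at 0.0926, terminal growth 0.0503, discount at r = 0.135.
D_1 = 5.2554
D_2 = 5.7421
Terminal value at t=2: TV = D_3/(r−g) = 6.0309/(0.135−0.0503) = 71.2029
P₀ = 5.2554/(1+0.135)^1 + 5.7421/(1+0.135)^2 + 71.2029/(1+0.135)^2 = 64.3597

$64.36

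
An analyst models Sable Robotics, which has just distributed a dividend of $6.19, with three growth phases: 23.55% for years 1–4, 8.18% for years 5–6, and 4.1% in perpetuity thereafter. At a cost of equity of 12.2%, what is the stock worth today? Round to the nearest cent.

$157.66

Three-stage DDM. Project D₁…D_6; terminal Gordon value at t=6 with g = 0.041; discount at r = 0.122.
D_1 = 7.6477
D_2 = 9.4488
D_3 = 11.6740
D_4 = 14.4232
D_5 = 15.6030
D_6 = 16.8793
TV_6 = 17.5714/(0.122−0.041) = 216.9308
P₀ = Σ Dₜ/(1+r)ᵗ + TV_6/(1+r)^6 = 157.6570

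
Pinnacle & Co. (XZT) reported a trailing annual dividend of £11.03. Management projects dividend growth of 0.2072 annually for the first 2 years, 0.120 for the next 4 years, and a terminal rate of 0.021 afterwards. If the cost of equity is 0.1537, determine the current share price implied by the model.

£151.03

Three-stage DDM. Project D₁…D_6; terminal Gordon value at t=6 with g = 0.021; discount at r = 0.1537.
D_1 = 13.3154
D_2 = 16.0744
D_3 = 18.0033
D_4 = 20.1637
D_5 = 22.5833
D_6 = 25.2933
TV_6 = 25.8245/(0.1537−0.021) = 194.6081
P₀ = Σ Dₜ/(1+r)ᵗ + TV_6/(1+r)^6 = 151.0273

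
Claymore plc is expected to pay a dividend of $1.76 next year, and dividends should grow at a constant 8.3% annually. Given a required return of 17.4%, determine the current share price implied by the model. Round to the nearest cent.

Gordon growth model: P₀ = D₁/(r − g), with D₁ = 1.76 given directly.
P₀ = 1.7600 / (0.174 − 0.083) = 1.7600 / 0.091 = 19.3407

$19.34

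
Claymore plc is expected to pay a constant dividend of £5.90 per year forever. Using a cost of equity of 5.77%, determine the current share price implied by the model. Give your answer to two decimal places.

Zero-growth DDM (perpetuity): P₀ = D/r = 5.90 / 0.0577 = 102.2530

£102.25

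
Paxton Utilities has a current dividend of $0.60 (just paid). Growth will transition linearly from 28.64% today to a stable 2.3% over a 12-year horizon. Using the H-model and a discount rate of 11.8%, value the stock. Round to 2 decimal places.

$16.44

H-model: P₀ = D₀[(1+g_L) + H(g_S−g_L)]/(r−g_L), with H = 12/2 = 6.
P₀ = 0.60 × [(1+0.023) + 6×(0.2864−0.023)] / (0.118−0.023)
   = 0.60 × 2.6034 / 0.095 = 16.4425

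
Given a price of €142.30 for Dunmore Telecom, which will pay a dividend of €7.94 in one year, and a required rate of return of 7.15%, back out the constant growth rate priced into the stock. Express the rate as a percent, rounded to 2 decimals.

From P₀ = D₁/(r − g), the implied growth is g = r − D₁/P₀.
g = 0.0715 − 7.94/142.30 = 0.0715 − 0.05580 = 0.01570

1.57%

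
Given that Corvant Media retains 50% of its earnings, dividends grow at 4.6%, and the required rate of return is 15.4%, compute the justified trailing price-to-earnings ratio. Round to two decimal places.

4.84

Payout ratio b = 1 − 0.50 = 0.50.
Justified trailing P/E = b(1+g)/(r−g) = 0.50×(1+0.046)/(0.154−0.046) = 4.8426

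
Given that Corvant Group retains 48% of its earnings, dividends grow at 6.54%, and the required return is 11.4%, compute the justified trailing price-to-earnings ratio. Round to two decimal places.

11.40

Payout ratio b = 1 − 0.48 = 0.52.
Justified trailing P/E = b(1+g)/(r−g) = 0.52×(1+0.0654)/(0.114−0.0654) = 11.3993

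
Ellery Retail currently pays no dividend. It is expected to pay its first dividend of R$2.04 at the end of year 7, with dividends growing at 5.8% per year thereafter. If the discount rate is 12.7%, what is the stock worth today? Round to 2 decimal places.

Deferred-dividend DDM. At t=6 the remaining stream is a growing perpetuity with first payment D_7 = 2.04.
V_6 = D_7/(r−g) = 2.04/(0.127−0.058) = 29.5652
P₀ = V_6/(1+r)^6 = 29.5652/(1+0.127)^6 = 14.4290

R$14.43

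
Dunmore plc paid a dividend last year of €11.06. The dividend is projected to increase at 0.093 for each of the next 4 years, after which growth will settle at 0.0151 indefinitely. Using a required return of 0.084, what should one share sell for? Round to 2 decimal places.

Two-stage DDM. Project D₁…D_4 at 0.093, terminal growth 0.0151, discount at r = 0.084.
D_1 = 12.0886
D_2 = 13.2128
D_3 = 14.4416
D_4 = 15.7847
Terminal value at t=4: TV = D_5/(r−g) = 16.0230/(0.084−0.0151) = 232.5548
P₀ = 12.0886/(1+0.084)^1 + 13.2128/(1+0.084)^2 + 14.4416/(1+0.084)^3 + 15.7847/(1+0.084)^4 + 232.5548/(1+0.084)^4 = 213.5916

€213.59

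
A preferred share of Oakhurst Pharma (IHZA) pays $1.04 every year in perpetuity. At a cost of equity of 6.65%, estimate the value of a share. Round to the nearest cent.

$15.64

Zero-growth DDM (perpetuity): P₀ = D/r = 1.04 / 0.0665 = 15.6391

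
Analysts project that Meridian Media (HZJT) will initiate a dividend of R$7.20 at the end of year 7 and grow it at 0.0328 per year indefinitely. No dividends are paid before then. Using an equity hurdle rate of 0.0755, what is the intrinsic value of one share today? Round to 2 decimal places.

Deferred-dividend DDM. At t=6 the remaining stream is a growing perpetuity with first payment D_7 = 7.20.
V_6 = D_7/(r−g) = 7.20/(0.0755−0.0328) = 168.6183
P₀ = V_6/(1+r)^6 = 168.6183/(1+0.0755)^6 = 108.9537

R$108.95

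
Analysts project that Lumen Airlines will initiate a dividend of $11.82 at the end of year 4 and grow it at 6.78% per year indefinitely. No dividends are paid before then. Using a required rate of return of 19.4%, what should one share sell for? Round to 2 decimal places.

Deferred-dividend DDM. At t=3 the remaining stream is a growing perpetuity with first payment D_4 = 11.82.
V_3 = D_4/(r−g) = 11.82/(0.194−0.0678) = 93.6609
P₀ = V_3/(1+r)^3 = 93.6609/(1+0.194)^3 = 55.0231

$55.02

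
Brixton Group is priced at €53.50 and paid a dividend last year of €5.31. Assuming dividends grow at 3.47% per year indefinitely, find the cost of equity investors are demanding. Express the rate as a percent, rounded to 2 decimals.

Rearranging the constant-growth DDM: r = D₁/P₀ + g.
D₁ = 5.31 × (1 + 0.0347) = 5.4943.
r = 5.4943 / 53.50 + 0.0347 = 0.10270 + 0.0347 = 0.13740

13.74%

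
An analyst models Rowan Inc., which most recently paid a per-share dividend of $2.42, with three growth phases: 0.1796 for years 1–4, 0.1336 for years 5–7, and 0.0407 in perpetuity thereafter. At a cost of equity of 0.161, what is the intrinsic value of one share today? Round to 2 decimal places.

$38.22

Three-stage DDM. Project D₁…D_7; terminal Gordon value at t=7 with g = 0.0407; discount at r = 0.161.
D_1 = 2.8546
D_2 = 3.3673
D_3 = 3.9721
D_4 = 4.6855
D_5 = 5.3115
D_6 = 6.0211
D_7 = 6.8255
TV_7 = 7.1033/(0.161−0.0407) = 59.0465
P₀ = Σ Dₜ/(1+r)ᵗ + TV_7/(1+r)^7 = 38.2178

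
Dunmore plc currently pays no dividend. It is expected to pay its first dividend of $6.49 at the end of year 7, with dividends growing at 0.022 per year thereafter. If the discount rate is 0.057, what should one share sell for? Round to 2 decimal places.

Deferred-dividend DDM. At t=6 the remaining stream is a growing perpetuity with first payment D_7 = 6.49.
V_6 = D_7/(r−g) = 6.49/(0.057−0.022) = 185.4286
P₀ = V_6/(1+r)^6 = 185.4286/(1+0.057)^6 = 132.9618

$132.96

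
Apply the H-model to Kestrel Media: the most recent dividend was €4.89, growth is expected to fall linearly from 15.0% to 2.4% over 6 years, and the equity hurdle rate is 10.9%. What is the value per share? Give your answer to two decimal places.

€80.66

H-model: P₀ = D₀[(1+g_L) + H(g_S−g_L)]/(r−g_L), with H = 6/2 = 3.
P₀ = 4.89 × [(1+0.024) + 3×(0.15−0.024)] / (0.109−0.024)
   = 4.89 × 1.4020 / 0.085 = 80.6562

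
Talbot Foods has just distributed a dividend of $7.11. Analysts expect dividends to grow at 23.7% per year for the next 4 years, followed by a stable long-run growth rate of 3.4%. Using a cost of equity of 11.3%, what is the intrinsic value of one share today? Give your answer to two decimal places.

Two-stage DDM. Project D₁…D_4 at 0.237, terminal growth 0.034, discount at r = 0.113.
D_1 = 8.7951
D_2 = 10.8795
D_3 = 13.4579
D_4 = 16.6475
Terminal value at t=4: TV = D_5/(r−g) = 17.2135/(0.113−0.034) = 217.8923
P₀ = 8.7951/(1+0.113)^1 + 10.8795/(1+0.113)^2 + 13.4579/(1+0.113)^3 + 16.6475/(1+0.113)^4 + 217.8923/(1+0.113)^4 = 179.2852

$179.29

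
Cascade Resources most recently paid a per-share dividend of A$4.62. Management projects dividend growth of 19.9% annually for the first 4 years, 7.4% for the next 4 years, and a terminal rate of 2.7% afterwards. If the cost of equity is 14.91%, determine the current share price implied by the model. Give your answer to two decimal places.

Three-stage DDM. Project D₁…D_8; terminal Gordon value at t=8 with g = 0.027; discount at r = 0.1491.
D_1 = 5.5394
D_2 = 6.6417
D_3 = 7.9634
D_4 = 9.5481
D_5 = 10.2547
D_6 = 11.0135
D_7 = 11.8286
D_8 = 12.7039
TV_8 = 13.0469/(0.1491−0.027) = 106.8540
P₀ = Σ Dₜ/(1+r)ᵗ + TV_8/(1+r)^8 = 74.2780

A$74.28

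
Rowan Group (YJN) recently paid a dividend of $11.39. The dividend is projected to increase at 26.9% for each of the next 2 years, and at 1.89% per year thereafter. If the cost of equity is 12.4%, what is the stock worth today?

Two-stage DDM. Project D₁…D_2 at 0.269, terminal growth 0.0189, discount at r = 0.124.
D_1 = 14.4539
D_2 = 18.3420
Terminal value at t=2: TV = D_3/(r−g) = 18.6887/(0.124−0.0189) = 177.8180
P₀ = 14.4539/(1+0.124)^1 + 18.3420/(1+0.124)^2 + 177.8180/(1+0.124)^2 = 168.1259

$168.13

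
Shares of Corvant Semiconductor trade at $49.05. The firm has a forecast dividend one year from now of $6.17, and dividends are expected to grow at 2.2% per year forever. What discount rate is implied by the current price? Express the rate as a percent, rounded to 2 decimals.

14.78%

Rearranging the constant-growth DDM: r = D₁/P₀ + g.
r = 6.1700 / 49.05 + 0.022 = 0.12579 + 0.022 = 0.14779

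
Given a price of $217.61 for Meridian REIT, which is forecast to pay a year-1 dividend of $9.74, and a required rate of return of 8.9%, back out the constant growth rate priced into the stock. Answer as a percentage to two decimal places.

From P₀ = D₁/(r − g), the implied growth is g = r − D₁/P₀.
g = 0.089 − 9.74/217.61 = 0.089 − 0.04476 = 0.04424

4.42%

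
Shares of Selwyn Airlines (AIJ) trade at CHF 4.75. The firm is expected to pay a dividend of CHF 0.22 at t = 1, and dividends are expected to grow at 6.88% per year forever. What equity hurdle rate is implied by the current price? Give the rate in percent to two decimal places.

11.51%

Rearranging the constant-growth DDM: r = D₁/P₀ + g.
r = 0.2200 / 4.75 + 0.0688 = 0.04632 + 0.0688 = 0.11512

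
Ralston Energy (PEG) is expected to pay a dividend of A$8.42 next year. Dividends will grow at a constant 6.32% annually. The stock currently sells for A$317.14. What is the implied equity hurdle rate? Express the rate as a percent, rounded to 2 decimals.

8.97%

Rearranging the constant-growth DDM: r = D₁/P₀ + g.
r = 8.4200 / 317.14 + 0.0632 = 0.02655 + 0.0632 = 0.08975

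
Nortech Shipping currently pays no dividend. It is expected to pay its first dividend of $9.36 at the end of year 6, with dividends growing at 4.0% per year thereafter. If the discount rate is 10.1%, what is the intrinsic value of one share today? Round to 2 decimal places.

$94.84

Deferred-dividend DDM. At t=5 the remaining stream is a growing perpetuity with first payment D_6 = 9.36.
V_5 = D_6/(r−g) = 9.36/(0.101−0.04) = 153.4426
P₀ = V_5/(1+r)^5 = 153.4426/(1+0.101)^5 = 94.8439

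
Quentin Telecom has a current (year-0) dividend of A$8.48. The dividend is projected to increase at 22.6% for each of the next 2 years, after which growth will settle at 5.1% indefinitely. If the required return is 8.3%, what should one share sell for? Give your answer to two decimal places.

Two-stage DDM. Project D₁…D_2 at 0.226, terminal growth 0.051, discount at r = 0.083.
D_1 = 10.3965
D_2 = 12.7461
Terminal value at t=2: TV = D_3/(r−g) = 13.3961/(0.083−0.051) = 418.6292
P₀ = 10.3965/(1+0.083)^1 + 12.7461/(1+0.083)^2 + 418.6292/(1+0.083)^2 = 377.3884

A$377.39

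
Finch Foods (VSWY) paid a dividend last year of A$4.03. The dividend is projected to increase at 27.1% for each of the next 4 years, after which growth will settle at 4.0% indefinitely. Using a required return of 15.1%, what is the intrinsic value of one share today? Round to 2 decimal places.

A$76.93

Two-stage DDM. Project D₁…D_4 at 0.271, terminal growth 0.04, discount at r = 0.151.
D_1 = 5.1221
D_2 = 6.5102
D_3 = 8.2745
D_4 = 10.5169
Terminal value at t=4: TV = D_5/(r−g) = 10.9376/(0.151−0.04) = 98.5366
P₀ = 5.1221/(1+0.151)^1 + 6.5102/(1+0.151)^2 + 8.2745/(1+0.151)^3 + 10.5169/(1+0.151)^4 + 98.5366/(1+0.151)^4 = 76.9260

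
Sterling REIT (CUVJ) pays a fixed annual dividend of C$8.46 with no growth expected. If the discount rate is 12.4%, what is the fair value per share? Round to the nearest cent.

C$68.23

Zero-growth DDM (perpetuity): P₀ = D/r = 8.46 / 0.124 = 68.2258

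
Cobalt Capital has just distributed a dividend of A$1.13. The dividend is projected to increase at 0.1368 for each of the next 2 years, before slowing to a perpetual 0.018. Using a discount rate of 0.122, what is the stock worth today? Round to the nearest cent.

Two-stage DDM. Project D₁…D_2 at 0.1368, terminal growth 0.018, discount at r = 0.122.
D_1 = 1.2846
D_2 = 1.4603
Terminal value at t=2: TV = D_3/(r−g) = 1.4866/(0.122−0.018) = 14.2942
P₀ = 1.2846/(1+0.122)^1 + 1.4603/(1+0.122)^2 + 14.2942/(1+0.122)^2 = 13.6596

A$13.66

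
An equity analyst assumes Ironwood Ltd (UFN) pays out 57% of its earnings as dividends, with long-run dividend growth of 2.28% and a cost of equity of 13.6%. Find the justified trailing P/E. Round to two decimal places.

5.15

Justified trailing P/E = b(1+g)/(r−g) = 0.57×(1+0.0228)/(0.136−0.0228) = 5.1501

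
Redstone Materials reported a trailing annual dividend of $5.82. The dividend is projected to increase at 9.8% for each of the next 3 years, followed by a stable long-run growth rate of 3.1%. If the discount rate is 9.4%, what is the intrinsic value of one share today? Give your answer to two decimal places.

$113.88

Two-stage DDM. Project D₁…D_3 at 0.098, terminal growth 0.031, discount at r = 0.094.
D_1 = 6.3904
D_2 = 7.0166
D_3 = 7.7042
Terminal value at t=3: TV = D_4/(r−g) = 7.9431/(0.094−0.031) = 126.0806
P₀ = 6.3904/(1+0.094)^1 + 7.0166/(1+0.094)^2 + 7.7042/(1+0.094)^3 + 126.0806/(1+0.094)^3 = 113.8813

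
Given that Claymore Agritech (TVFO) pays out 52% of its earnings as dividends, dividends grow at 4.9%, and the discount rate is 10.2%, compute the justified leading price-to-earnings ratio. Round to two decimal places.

Justified leading P/E = b/(r−g) = 0.52/(0.102−0.049) = 9.8113

9.81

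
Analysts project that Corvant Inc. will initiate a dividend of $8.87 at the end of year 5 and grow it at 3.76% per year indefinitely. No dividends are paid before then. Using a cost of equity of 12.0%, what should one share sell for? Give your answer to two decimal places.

$68.41

Deferred-dividend DDM. At t=4 the remaining stream is a growing perpetuity with first payment D_5 = 8.87.
V_4 = D_5/(r−g) = 8.87/(0.12−0.0376) = 107.6456
P₀ = V_4/(1+r)^4 = 107.6456/(1+0.12)^4 = 68.4107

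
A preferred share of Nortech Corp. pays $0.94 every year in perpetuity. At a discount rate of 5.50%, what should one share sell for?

$17.09

Zero-growth DDM (perpetuity): P₀ = D/r = 0.94 / 0.055 = 17.0909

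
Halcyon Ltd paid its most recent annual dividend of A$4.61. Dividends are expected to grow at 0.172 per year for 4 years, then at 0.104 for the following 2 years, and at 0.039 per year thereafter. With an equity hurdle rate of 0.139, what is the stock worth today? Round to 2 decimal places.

Three-stage DDM. Project D₁…D_6; terminal Gordon value at t=6 with g = 0.039; discount at r = 0.139.
D_1 = 5.4029
D_2 = 6.3322
D_3 = 7.4214
D_4 = 8.6978
D_5 = 9.6024
D_6 = 10.6011
TV_6 = 11.0145/(0.139−0.039) = 110.1451
P₀ = Σ Dₜ/(1+r)ᵗ + TV_6/(1+r)^6 = 80.1248

A$80.12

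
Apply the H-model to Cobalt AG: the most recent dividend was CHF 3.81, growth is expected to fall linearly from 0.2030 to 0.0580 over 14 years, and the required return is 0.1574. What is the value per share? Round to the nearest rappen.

H-model: P₀ = D₀[(1+g_L) + H(g_S−g_L)]/(r−g_L), with H = 14/2 = 7.
P₀ = 3.81 × [(1+0.058) + 7×(0.203−0.058)] / (0.1574−0.058)
   = 3.81 × 2.0730 / 0.0994 = 79.4580

CHF 79.46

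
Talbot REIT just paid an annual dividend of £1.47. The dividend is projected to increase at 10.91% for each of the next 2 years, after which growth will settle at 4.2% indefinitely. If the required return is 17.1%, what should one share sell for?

Two-stage DDM. Project D₁…D_2 at 0.1091, terminal growth 0.042, discount at r = 0.171.
D_1 = 1.6304
D_2 = 1.8083
Terminal value at t=2: TV = D_3/(r−g) = 1.8842/(0.171−0.042) = 14.6062
P₀ = 1.6304/(1+0.171)^1 + 1.8083/(1+0.171)^2 + 14.6062/(1+0.171)^2 = 13.3628

£13.36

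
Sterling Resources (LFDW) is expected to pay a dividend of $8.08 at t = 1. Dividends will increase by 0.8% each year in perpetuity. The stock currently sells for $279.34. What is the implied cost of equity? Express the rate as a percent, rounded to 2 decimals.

Rearranging the constant-growth DDM: r = D₁/P₀ + g.
r = 8.0800 / 279.34 + 0.008 = 0.02893 + 0.008 = 0.03693

3.69%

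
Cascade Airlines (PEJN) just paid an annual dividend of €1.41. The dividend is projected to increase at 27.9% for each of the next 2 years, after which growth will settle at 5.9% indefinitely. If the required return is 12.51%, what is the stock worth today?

€32.62

Two-stage DDM. Project D₁…D_2 at 0.279, terminal growth 0.059, discount at r = 0.1251.
D_1 = 1.8034
D_2 = 2.3065
Terminal value at t=2: TV = D_3/(r−g) = 2.4426/(0.1251−0.059) = 36.9534
P₀ = 1.8034/(1+0.1251)^1 + 2.3065/(1+0.1251)^2 + 36.9534/(1+0.1251)^2 = 32.6176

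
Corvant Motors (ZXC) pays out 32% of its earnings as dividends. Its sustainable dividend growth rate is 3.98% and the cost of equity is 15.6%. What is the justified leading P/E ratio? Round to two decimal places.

2.75

Justified leading P/E = b/(r−g) = 0.32/(0.156−0.0398) = 2.7539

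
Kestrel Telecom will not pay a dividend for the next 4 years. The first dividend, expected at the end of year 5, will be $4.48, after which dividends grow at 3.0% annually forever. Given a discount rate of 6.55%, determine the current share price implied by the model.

$97.91

Deferred-dividend DDM. At t=4 the remaining stream is a growing perpetuity with first payment D_5 = 4.48.
V_4 = D_5/(r−g) = 4.48/(0.0655−0.03) = 126.1972
P₀ = V_4/(1+r)^4 = 126.1972/(1+0.0655)^4 = 97.9120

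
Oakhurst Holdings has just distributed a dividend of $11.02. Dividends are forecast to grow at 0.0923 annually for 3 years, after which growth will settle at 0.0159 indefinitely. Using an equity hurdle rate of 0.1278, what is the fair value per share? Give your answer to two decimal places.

Two-stage DDM. Project D₁…D_3 at 0.0923, terminal growth 0.0159, discount at r = 0.1278.
D_1 = 12.0371
D_2 = 13.1482
D_3 = 14.3618
Terminal value at t=3: TV = D_4/(r−g) = 14.5901/(0.1278−0.0159) = 130.3852
P₀ = 12.0371/(1+0.1278)^1 + 13.1482/(1+0.1278)^2 + 14.3618/(1+0.1278)^3 + 130.3852/(1+0.1278)^3 = 121.9154

$121.92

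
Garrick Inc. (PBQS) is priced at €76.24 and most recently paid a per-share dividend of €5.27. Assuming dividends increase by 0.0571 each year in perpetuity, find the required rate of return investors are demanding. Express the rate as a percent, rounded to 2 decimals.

Rearranging the constant-growth DDM: r = D₁/P₀ + g.
D₁ = 5.27 × (1 + 0.0571) = 5.5709.
r = 5.5709 / 76.24 + 0.0571 = 0.07307 + 0.0571 = 0.13017

13.02%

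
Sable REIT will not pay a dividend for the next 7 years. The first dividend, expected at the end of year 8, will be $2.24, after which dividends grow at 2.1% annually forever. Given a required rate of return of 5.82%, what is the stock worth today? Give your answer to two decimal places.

$40.53

Deferred-dividend DDM. At t=7 the remaining stream is a growing perpetuity with first payment D_8 = 2.24.
V_7 = D_8/(r−g) = 2.24/(0.0582−0.021) = 60.2151
P₀ = V_7/(1+r)^7 = 60.2151/(1+0.0582)^7 = 40.5257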